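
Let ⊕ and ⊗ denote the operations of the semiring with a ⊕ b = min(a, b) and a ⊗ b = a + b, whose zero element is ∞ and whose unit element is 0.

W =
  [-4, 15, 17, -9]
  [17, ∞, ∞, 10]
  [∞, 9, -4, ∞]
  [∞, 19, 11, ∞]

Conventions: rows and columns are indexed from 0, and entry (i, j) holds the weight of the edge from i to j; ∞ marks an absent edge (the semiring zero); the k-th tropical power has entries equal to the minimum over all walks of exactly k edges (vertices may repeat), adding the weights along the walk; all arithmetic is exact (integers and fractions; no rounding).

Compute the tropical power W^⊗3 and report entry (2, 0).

W^⊗2:
  [-8, 10, 2, -13]
  [13, 29, 21, 8]
  [26, 5, -8, 19]
  [36, 20, 7, 29]
W^⊗3:
  [-12, 6, -2, -17]
  [9, 27, 17, 4]
  [22, 1, -12, 15]
  [32, 16, 3, 27]
Key observation: the optimum is the walk 2->1->0->0, with weight 9 + 17 + (-4) = 22.
Optimal value attained by: walk 2->1->0->0.
Answer: (W^⊗3)[2][0] = 22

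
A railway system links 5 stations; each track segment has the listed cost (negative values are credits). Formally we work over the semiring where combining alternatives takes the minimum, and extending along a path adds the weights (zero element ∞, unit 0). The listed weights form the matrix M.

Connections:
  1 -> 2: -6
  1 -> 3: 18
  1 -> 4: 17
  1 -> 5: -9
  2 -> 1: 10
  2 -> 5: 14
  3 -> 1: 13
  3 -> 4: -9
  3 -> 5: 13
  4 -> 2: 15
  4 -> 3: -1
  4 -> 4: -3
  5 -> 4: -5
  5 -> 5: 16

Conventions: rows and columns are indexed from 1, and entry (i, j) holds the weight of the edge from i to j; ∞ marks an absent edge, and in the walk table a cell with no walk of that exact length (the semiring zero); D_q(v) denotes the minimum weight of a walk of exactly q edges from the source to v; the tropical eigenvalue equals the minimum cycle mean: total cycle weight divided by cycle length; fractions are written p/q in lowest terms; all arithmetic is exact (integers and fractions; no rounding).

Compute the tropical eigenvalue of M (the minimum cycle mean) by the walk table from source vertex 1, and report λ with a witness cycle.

q=0: [0, ∞, ∞, ∞, ∞]
q=1: [∞, -6, 18, 17, -9]
q=2: [4, 32, 16, -14, 7]
q=3: [29, -2, -15, -17, -5]
q=4: [-2, -2, -18, -24, -2]
q=5: [-5, -9, -25, -27, -11]
Optimal cycle mean attained by: cycle 3->4->3, total (-9) + (-1), length 2.
Answer: λ = -5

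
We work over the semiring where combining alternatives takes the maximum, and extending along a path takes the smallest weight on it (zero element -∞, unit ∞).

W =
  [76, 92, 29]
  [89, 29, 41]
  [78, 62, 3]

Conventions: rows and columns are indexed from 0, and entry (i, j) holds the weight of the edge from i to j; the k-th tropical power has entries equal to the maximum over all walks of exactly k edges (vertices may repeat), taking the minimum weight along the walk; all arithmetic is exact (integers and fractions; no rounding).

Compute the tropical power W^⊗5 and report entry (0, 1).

W^⊗2:
  [89, 76, 41]
  [76, 89, 29]
  [76, 78, 41]
W^⊗3:
  [76, 89, 41]
  [89, 76, 41]
  [78, 76, 41]
W^⊗4:
  [89, 76, 41]
  [76, 89, 41]
  [76, 78, 41]
W^⊗5:
  [76, 89, 41]
  [89, 76, 41]
  [78, 76, 41]
Key observation: the optimum is the walk 0->1->0->1->0->1, with weight 92 min 89 min 92 min 89 min 92 = 89.
Optimal value attained by: walk 0->1->0->1->0->1.
Answer: (W^⊗5)[0][1] = 89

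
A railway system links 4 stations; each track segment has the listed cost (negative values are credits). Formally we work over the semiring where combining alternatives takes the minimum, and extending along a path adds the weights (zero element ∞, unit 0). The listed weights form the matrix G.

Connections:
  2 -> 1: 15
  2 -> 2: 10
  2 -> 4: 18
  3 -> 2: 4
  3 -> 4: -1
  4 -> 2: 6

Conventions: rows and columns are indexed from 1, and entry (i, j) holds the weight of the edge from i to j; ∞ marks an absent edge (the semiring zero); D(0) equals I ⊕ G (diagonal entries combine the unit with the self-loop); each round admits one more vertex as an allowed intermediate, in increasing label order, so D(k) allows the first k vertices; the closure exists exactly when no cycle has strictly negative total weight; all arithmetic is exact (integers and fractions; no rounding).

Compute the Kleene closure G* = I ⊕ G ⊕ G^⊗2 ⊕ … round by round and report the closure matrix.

D(0):
  [0, ∞, ∞, ∞]
  [15, 0, ∞, 18]
  [∞, 4, 0, -1]
  [∞, 6, ∞, 0]
D(1):
  [0, ∞, ∞, ∞]
  [15, 0, ∞, 18]
  [∞, 4, 0, -1]
  [∞, 6, ∞, 0]
D(2):
  [0, ∞, ∞, ∞]
  [15, 0, ∞, 18]
  [19, 4, 0, -1]
  [21, 6, ∞, 0]
D(3):
  [0, ∞, ∞, ∞]
  [15, 0, ∞, 18]
  [19, 4, 0, -1]
  [21, 6, ∞, 0]
D(4):
  [0, ∞, ∞, ∞]
  [15, 0, ∞, 18]
  [19, 4, 0, -1]
  [21, 6, ∞, 0]
Answer: G* = [[0, ∞, ∞, ∞], [15, 0, ∞, 18], [19, 4, 0, -1], [21, 6, ∞, 0]]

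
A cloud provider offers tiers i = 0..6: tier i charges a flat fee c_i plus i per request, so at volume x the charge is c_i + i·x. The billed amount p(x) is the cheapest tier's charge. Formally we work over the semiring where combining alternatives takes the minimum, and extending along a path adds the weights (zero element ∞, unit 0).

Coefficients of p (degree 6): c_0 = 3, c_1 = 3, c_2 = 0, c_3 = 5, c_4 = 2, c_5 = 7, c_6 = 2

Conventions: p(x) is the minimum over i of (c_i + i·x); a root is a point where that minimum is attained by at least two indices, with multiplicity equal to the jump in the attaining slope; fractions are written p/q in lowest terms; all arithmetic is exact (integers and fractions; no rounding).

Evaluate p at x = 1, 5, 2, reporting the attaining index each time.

p(1) = min(3+0·1=3, 3+1·1=4, 0+2·1=2, 5+3·1=8, 2+4·1=6, 7+5·1=12, 2+6·1=8) = 2 (attained by i=2)
p(5) = min(3+0·5=3, 3+1·5=8, 0+2·5=10, 5+3·5=20, 2+4·5=22, 7+5·5=32, 2+6·5=32) = 3 (attained by i=0)
p(2) = min(3+0·2=3, 3+1·2=5, 0+2·2=4, 5+3·2=11, 2+4·2=10, 7+5·2=17, 2+6·2=14) = 3 (attained by i=0)
Answer: p(1) = 2; p(5) = 3; p(2) = 3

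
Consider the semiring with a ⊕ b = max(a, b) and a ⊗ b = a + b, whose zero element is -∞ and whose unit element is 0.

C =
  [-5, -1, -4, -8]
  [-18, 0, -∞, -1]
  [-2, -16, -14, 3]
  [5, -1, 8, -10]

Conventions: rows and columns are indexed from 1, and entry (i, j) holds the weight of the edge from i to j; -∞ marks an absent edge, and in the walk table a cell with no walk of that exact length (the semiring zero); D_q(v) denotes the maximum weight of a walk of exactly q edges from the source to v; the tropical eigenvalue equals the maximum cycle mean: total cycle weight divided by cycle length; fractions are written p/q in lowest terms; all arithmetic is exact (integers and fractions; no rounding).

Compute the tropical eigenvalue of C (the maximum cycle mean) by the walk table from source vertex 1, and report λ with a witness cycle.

q=0: [0, -∞, -∞, -∞]
q=1: [-5, -1, -4, -8]
q=2: [-3, -1, 0, -1]
q=3: [4, -1, 7, 3]
q=4: [8, 3, 11, 10]
Optimal cycle mean attained by: cycle 3->4->3, total 3 + 8, length 2.
Answer: λ = 11/2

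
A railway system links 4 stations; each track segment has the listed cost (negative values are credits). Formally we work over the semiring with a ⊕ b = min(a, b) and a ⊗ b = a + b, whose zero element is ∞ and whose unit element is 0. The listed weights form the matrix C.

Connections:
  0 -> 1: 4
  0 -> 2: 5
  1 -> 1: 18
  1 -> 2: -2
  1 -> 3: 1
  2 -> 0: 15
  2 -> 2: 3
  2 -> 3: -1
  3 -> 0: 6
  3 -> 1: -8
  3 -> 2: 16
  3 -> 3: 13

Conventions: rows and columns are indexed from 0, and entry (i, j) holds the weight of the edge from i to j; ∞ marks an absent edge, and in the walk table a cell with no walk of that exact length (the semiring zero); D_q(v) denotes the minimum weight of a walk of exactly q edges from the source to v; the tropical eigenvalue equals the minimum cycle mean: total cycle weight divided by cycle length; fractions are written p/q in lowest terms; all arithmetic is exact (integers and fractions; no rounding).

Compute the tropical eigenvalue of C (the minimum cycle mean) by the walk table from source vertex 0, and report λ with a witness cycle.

q=0: [0, ∞, ∞, ∞]
q=1: [∞, 4, 5, ∞]
q=2: [20, 22, 2, 4]
q=3: [10, -4, 5, 1]
q=4: [7, -7, -6, -3]
Optimal cycle mean attained by: cycle 1->2->3->1, total (-2) + (-1) + (-8), length 3.
Answer: λ = -11/3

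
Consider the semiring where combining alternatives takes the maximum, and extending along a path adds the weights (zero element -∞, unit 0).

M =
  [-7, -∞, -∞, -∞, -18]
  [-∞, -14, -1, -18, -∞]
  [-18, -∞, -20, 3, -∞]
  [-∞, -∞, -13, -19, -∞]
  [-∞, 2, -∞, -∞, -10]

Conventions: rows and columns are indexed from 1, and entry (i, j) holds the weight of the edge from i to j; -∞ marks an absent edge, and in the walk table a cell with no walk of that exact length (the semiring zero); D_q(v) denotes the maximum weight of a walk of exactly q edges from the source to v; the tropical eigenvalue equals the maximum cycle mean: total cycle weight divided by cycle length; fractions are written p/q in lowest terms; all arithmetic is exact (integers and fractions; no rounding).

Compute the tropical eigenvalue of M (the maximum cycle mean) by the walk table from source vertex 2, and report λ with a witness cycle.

q=0: [-∞, 0, -∞, -∞, -∞]
q=1: [-∞, -14, -1, -18, -∞]
q=2: [-19, -28, -15, 2, -∞]
q=3: [-26, -42, -11, -12, -37]
q=4: [-29, -35, -25, -8, -44]
q=5: [-36, -42, -21, -22, -47]
Optimal cycle mean attained by: cycle 3->4->3, total 3 + (-13), length 2.
Answer: λ = -5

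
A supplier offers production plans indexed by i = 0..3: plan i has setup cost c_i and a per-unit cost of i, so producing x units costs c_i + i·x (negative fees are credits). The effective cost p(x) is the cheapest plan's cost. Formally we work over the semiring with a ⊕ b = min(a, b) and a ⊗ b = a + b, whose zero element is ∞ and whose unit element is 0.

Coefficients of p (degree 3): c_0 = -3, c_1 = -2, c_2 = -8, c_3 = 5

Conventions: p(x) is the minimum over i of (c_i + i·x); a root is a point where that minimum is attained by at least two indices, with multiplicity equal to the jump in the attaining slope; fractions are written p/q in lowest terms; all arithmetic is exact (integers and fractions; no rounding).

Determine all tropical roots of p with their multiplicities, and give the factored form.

hull edge (i=0, c=-3) to (i=2, c=-8): slope -5/2, span 2
hull edge (i=2, c=-8) to (i=3, c=5): slope 13, span 1
Factored form: p(x) = 5 ⊗ (x ⊕ (-13)) ⊗ (x ⊕ 5/2) ⊗ (x ⊕ 5/2)
Answer: roots = -13 (mult 1), 5/2 (mult 2)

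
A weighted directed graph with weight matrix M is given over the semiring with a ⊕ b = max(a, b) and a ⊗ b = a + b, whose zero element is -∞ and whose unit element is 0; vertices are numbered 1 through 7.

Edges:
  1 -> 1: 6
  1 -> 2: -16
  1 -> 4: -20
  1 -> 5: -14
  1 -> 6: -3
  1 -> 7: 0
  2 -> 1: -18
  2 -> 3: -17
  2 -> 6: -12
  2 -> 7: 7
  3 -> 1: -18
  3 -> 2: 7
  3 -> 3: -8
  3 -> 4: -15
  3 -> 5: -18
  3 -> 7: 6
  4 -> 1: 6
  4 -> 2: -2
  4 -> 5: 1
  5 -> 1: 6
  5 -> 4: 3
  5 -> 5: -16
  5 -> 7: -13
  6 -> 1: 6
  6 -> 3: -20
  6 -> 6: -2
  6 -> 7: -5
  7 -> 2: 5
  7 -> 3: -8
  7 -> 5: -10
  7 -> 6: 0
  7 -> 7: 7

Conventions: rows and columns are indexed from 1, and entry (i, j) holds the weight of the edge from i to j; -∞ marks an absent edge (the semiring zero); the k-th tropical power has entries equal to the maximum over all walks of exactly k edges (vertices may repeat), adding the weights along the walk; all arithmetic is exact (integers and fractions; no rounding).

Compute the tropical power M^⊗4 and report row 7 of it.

M^⊗2:
  [12, 5, -8, -11, -8, 3, 7]
  [-6, 12, -1, -32, -3, 7, 14]
  [-9, 11, -2, -15, -4, 6, 14]
  [12, -10, -19, 4, -8, 3, 6]
  [12, 1, -21, -13, 4, 3, 6]
  [12, 0, -13, -14, -8, 3, 6]
  [6, 12, -1, -7, -3, 7, 14]
M^⊗3:
  [18, 12, -1, -5, -2, 9, 14]
  [13, 19, 6, 0, 4, 14, 21]
  [12, 19, 6, -1, 4, 14, 21]
  [18, 11, -2, -5, 5, 9, 13]
  [18, 11, -2, 7, -2, 9, 13]
  [18, 11, -2, -5, -2, 9, 13]
  [13, 19, 6, 0, 4, 14, 21]
M^⊗4:
  [24, 19, 6, 1, 4, 15, 21]
  [20, 26, 13, 7, 11, 21, 28]
  [20, 26, 13, 7, 11, 21, 28]
  [24, 18, 5, 8, 4, 15, 20]
  [24, 18, 5, 1, 8, 15, 20]
  [24, 18, 5, 1, 4, 15, 20]
  [20, 26, 13, 7, 11, 21, 28]
Answer: row 7 of M^⊗4 = [20, 26, 13, 7, 11, 21, 28]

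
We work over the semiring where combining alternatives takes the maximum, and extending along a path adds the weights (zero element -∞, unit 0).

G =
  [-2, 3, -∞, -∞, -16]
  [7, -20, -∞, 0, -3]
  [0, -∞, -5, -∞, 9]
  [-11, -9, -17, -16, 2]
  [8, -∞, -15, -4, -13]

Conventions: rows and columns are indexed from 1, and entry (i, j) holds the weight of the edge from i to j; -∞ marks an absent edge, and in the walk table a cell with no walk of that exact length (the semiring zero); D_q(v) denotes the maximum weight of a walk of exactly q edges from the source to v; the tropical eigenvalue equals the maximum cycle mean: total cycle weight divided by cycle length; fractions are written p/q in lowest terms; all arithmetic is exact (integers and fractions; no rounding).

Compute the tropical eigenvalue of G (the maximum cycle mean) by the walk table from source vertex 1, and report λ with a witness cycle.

q=0: [0, -∞, -∞, -∞, -∞]
q=1: [-2, 3, -∞, -∞, -16]
q=2: [10, 1, -31, 3, 0]
q=3: [8, 13, -14, 1, 5]
q=4: [20, 11, -10, 13, 10]
q=5: [18, 23, -4, 11, 15]
Optimal cycle mean attained by: cycle 1->2->1, total 3 + 7, length 2.
Answer: λ = 5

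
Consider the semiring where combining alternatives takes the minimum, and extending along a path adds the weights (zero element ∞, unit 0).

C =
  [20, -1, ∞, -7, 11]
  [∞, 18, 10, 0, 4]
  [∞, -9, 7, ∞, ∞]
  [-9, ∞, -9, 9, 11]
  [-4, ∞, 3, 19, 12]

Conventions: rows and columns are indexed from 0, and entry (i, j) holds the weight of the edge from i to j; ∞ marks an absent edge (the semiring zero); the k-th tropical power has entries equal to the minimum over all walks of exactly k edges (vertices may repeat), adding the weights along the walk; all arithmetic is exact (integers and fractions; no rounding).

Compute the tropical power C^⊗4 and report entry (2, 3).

C^⊗2:
  [-16, 17, -16, -1, 3]
  [-9, 1, -9, 9, 11]
  [∞, -2, 1, -9, -5]
  [0, -18, -2, -16, 2]
  [8, -6, 10, -11, 7]
C^⊗3:
  [-10, -25, -10, -23, -5]
  [0, -18, -2, -16, 2]
  [-18, -8, -18, -2, 2]
  [-25, -11, -25, -18, -14]
  [-20, 1, -20, -6, -2]
C^⊗4:
  [-32, -19, -32, -25, -21]
  [-25, -11, -25, -18, -14]
  [-11, -27, -11, -25, -7]
  [-27, -34, -27, -32, -14]
  [-15, -29, -15, -27, -9]
Key observation: the optimum is the walk 2->1->3->0->3, with weight (-9) + 0 + (-9) + (-7) = -25.
Optimal value attained by: walk 2->1->3->0->3.
Answer: (C^⊗4)[2][3] = -25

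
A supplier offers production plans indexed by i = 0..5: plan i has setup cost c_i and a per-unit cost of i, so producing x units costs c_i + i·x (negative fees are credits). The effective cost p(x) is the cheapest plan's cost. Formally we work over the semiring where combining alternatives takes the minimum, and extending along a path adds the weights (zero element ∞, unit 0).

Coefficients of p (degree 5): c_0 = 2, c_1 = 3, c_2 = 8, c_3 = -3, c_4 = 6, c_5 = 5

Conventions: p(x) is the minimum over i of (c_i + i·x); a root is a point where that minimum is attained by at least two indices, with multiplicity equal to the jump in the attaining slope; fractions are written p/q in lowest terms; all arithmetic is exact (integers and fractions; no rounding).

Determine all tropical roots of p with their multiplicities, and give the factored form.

hull edge (i=0, c=2) to (i=3, c=-3): slope -5/3, span 3
hull edge (i=3, c=-3) to (i=5, c=5): slope 4, span 2
Factored form: p(x) = 5 ⊗ (x ⊕ (-4)) ⊗ (x ⊕ (-4)) ⊗ (x ⊕ 5/3) ⊗ (x ⊕ 5/3) ⊗ (x ⊕ 5/3)
Answer: roots = -4 (mult 2), 5/3 (mult 3)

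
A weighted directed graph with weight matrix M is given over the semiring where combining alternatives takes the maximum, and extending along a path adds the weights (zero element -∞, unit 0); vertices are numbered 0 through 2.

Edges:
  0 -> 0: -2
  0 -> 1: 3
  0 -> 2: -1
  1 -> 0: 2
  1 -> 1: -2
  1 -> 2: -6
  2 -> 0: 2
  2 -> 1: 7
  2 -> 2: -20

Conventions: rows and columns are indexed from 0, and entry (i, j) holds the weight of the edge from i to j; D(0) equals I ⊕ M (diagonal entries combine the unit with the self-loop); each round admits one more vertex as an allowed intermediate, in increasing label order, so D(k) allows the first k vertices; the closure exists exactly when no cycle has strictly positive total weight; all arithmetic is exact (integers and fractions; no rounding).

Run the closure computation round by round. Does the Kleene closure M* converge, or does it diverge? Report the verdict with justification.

D(0):
  [0, 3, -1]
  [2, 0, -6]
  [2, 7, 0]
Detection: at round 1, diagonal entry (1, 1) turns strictly positive.
Key observation: the cycle 1->0->1 has total weight 2 + 3, which is strictly positive.
Answer: DIVERGES — positive cycle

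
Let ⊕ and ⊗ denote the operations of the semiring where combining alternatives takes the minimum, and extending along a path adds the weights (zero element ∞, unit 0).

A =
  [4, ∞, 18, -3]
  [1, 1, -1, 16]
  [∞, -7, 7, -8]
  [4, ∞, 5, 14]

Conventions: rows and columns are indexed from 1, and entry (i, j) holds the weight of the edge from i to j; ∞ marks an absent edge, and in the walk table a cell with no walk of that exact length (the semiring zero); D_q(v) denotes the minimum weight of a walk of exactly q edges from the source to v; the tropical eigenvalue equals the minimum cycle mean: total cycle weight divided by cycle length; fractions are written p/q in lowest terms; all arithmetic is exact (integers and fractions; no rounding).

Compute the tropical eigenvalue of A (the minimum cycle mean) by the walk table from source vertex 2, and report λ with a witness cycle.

q=0: [∞, 0, ∞, ∞]
q=1: [1, 1, -1, 16]
q=2: [2, -8, 0, -9]
q=3: [-7, -7, -9, -8]
q=4: [-6, -16, -8, -17]
Optimal cycle mean attained by: cycle 2->3->2, total (-1) + (-7), length 2.
Answer: λ = -4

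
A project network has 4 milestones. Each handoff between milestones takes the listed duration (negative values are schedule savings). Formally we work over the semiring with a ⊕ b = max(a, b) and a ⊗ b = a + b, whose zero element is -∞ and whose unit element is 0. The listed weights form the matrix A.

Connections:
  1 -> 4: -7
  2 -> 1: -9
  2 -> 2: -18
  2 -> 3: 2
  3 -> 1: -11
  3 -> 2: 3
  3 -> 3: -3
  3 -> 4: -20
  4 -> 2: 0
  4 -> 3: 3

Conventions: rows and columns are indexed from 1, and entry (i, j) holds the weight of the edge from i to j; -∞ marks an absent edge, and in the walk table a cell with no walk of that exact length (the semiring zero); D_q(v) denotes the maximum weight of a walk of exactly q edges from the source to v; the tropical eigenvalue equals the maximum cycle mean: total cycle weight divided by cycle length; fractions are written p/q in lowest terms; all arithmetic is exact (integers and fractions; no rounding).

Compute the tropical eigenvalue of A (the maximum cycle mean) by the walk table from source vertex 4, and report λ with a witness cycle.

q=0: [-∞, -∞, -∞, 0]
q=1: [-∞, 0, 3, -∞]
q=2: [-8, 6, 2, -17]
q=3: [-3, 5, 8, -15]
q=4: [-3, 11, 7, -10]
Optimal cycle mean attained by: cycle 2->3->2, total 2 + 3, length 2.
Answer: λ = 5/2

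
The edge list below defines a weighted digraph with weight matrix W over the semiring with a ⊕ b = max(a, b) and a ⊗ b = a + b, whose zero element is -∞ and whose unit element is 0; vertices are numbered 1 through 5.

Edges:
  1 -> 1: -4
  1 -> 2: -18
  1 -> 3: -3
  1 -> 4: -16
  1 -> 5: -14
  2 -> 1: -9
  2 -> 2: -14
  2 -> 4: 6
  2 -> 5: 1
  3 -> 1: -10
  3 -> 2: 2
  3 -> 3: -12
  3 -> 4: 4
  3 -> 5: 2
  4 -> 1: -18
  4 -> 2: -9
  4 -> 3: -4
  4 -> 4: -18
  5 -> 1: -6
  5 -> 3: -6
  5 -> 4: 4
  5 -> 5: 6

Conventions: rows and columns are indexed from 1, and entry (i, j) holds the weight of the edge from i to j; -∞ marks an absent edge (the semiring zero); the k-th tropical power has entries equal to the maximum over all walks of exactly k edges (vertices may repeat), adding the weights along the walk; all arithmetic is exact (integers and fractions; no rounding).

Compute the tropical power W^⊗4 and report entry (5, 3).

W^⊗2:
  [-8, -1, -7, 1, -1]
  [-5, -3, 2, 5, 7]
  [-4, -5, 0, 8, 8]
  [-14, -2, -16, 0, -2]
  [0, -4, 0, 10, 12]
W^⊗3:
  [-7, -5, -3, 5, 5]
  [1, 4, 1, 11, 13]
  [2, 2, 4, 12, 14]
  [-8, -9, -4, 4, 4]
  [6, 2, 6, 16, 18]
W^⊗4:
  [-1, -1, 1, 9, 11]
  [7, 3, 7, 17, 19]
  [8, 6, 8, 18, 20]
  [-2, -2, 0, 8, 10]
  [12, 8, 12, 22, 24]
Key observation: the optimum is the walk 5->5->5->4->3, with weight 6 + 6 + 4 + (-4) = 12.
Optimal value attained by: walk 5->5->5->4->3.
Answer: (W^⊗4)[5][3] = 12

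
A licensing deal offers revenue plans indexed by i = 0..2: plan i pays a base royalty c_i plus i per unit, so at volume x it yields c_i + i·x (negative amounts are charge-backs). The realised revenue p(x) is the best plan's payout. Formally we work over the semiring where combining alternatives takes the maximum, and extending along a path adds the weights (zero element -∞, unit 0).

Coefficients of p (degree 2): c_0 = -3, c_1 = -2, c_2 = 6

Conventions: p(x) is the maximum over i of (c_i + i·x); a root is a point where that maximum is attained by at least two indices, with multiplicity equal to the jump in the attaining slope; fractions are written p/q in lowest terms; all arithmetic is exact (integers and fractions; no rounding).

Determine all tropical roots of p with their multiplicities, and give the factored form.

hull edge (i=0, c=-3) to (i=2, c=6): slope 9/2, span 2
Factored form: p(x) = 6 ⊗ (x ⊕ (-9/2)) ⊗ (x ⊕ (-9/2))
Answer: roots = -9/2 (mult 2)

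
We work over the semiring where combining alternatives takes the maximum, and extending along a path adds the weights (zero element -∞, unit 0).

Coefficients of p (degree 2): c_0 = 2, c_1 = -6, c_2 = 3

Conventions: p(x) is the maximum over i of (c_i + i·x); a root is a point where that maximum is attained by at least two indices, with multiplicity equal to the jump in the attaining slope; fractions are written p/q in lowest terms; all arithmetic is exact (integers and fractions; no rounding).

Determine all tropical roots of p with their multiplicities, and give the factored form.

hull edge (i=0, c=2) to (i=2, c=3): slope 1/2, span 2
Factored form: p(x) = 3 ⊗ (x ⊕ (-1/2)) ⊗ (x ⊕ (-1/2))
Answer: roots = -1/2 (mult 2)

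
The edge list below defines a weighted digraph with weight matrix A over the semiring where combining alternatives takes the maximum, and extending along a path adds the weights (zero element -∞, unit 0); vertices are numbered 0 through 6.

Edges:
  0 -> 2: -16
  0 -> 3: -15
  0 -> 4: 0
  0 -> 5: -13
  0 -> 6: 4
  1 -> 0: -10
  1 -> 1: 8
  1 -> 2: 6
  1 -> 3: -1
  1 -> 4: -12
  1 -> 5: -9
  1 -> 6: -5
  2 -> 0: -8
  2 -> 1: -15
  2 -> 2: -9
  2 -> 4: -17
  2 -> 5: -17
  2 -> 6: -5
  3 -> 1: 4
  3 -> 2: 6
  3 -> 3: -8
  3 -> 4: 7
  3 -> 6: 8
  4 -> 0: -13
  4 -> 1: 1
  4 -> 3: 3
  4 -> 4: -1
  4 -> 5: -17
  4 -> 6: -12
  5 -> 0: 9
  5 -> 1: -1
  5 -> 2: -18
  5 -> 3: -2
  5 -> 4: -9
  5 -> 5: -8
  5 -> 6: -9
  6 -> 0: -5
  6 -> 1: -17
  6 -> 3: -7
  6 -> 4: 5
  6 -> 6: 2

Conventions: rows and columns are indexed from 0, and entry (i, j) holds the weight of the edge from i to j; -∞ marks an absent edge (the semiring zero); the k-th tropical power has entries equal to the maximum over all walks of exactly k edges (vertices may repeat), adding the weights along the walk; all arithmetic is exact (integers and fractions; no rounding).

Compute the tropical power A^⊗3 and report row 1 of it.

A^⊗2:
  [-1, 1, -9, 3, 9, -17, 6]
  [0, 16, 14, 7, 6, -1, 7]
  [-8, -7, -9, -12, 0, -21, -3]
  [3, 12, 10, 10, 13, -5, 10]
  [-8, 9, 9, 2, 10, -8, 11]
  [1, 7, 5, -2, 9, -4, 13]
  [-3, 6, -1, 8, 7, -12, 4]
A^⊗3:
  [1, 10, 9, 12, 11, -8, 11]
  [8, 24, 22, 15, 14, 7, 15]
  [-8, 1, -1, 3, 2, -16, -1]
  [5, 20, 18, 16, 17, 3, 18]
  [6, 17, 15, 13, 16, 0, 13]
  [8, 15, 13, 12, 18, -2, 15]
  [-1, 14, 14, 10, 15, -3, 16]
Answer: row 1 of A^⊗3 = [8, 24, 22, 15, 14, 7, 15]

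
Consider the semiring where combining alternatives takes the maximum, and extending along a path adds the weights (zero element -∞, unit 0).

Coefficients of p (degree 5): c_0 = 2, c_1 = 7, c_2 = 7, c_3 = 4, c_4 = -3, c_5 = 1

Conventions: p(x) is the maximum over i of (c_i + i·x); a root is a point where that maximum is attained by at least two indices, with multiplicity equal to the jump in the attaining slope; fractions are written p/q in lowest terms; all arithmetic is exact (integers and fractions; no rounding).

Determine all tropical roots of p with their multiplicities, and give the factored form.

hull edge (i=0, c=2) to (i=1, c=7): slope 5, span 1
hull edge (i=1, c=7) to (i=2, c=7): slope 0, span 1
hull edge (i=2, c=7) to (i=5, c=1): slope -2, span 3
Factored form: p(x) = 1 ⊗ (x ⊕ (-5)) ⊗ (x ⊕ 0) ⊗ (x ⊕ 2) ⊗ (x ⊕ 2) ⊗ (x ⊕ 2)
Answer: roots = -5 (mult 1), 0 (mult 1), 2 (mult 3)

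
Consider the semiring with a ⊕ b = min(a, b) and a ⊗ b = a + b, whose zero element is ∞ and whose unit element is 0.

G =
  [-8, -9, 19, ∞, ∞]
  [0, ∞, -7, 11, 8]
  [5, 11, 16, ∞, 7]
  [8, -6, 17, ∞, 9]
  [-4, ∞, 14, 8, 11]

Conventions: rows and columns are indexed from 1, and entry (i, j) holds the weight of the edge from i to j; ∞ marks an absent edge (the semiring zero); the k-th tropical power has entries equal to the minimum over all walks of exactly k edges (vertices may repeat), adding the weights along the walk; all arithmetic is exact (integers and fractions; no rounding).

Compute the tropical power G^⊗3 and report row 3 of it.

G^⊗2:
  [-16, -17, -16, 2, -1]
  [-8, -9, 9, 16, 0]
  [-3, -4, 4, 15, 18]
  [-6, -1, -13, 5, 2]
  [-12, -13, 15, 19, 17]
G^⊗3:
  [-24, -25, -24, -6, -9]
  [-16, -17, -16, 2, -1]
  [-11, -12, -11, 7, 4]
  [-14, -15, -8, 10, -6]
  [-20, -21, -20, -2, -5]
Answer: row 3 of G^⊗3 = [-11, -12, -11, 7, 4]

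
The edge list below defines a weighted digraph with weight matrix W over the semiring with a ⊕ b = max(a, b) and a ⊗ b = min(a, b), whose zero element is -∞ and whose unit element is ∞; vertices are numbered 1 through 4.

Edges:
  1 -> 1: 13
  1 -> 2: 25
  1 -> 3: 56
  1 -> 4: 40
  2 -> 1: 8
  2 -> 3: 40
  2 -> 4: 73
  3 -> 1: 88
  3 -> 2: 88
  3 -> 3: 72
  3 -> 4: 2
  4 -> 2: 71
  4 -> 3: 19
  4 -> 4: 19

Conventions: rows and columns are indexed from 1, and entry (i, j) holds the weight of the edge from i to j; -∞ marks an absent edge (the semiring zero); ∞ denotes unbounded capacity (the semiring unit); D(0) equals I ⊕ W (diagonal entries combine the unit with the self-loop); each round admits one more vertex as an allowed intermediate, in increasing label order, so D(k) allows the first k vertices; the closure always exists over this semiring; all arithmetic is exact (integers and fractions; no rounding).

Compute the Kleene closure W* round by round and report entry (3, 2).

D(0):
  [∞, 25, 56, 40]
  [8, ∞, 40, 73]
  [88, 88, ∞, 2]
  [-∞, 71, 19, ∞]
D(1):
  [∞, 25, 56, 40]
  [8, ∞, 40, 73]
  [88, 88, ∞, 40]
  [-∞, 71, 19, ∞]
D(2):
  [∞, 25, 56, 40]
  [8, ∞, 40, 73]
  [88, 88, ∞, 73]
  [8, 71, 40, ∞]
D(3):
  [∞, 56, 56, 56]
  [40, ∞, 40, 73]
  [88, 88, ∞, 73]
  [40, 71, 40, ∞]
D(4):
  [∞, 56, 56, 56]
  [40, ∞, 40, 73]
  [88, 88, ∞, 73]
  [40, 71, 40, ∞]
Answer: W*[3][2] = 88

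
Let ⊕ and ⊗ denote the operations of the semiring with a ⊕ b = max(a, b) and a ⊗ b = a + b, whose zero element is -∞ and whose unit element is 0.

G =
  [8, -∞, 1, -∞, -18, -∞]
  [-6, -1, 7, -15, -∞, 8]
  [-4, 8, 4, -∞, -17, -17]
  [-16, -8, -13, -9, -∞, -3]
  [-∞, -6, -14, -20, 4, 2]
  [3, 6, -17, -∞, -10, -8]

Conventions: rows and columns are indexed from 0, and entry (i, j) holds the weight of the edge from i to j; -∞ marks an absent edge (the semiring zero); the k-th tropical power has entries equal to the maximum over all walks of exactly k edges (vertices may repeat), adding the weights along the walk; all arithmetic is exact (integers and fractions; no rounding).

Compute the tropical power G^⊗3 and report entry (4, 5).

G^⊗2:
  [16, 9, 9, -38, -10, -16]
  [11, 15, 11, -16, -2, 7]
  [4, 12, 15, -7, -13, 16]
  [0, 3, -1, -18, -13, 0]
  [5, 8, 1, -16, 8, 6]
  [11, 5, 13, -9, -6, 14]
G^⊗3:
  [24, 17, 17, -6, -2, 17]
  [19, 19, 22, 0, 2, 23]
  [19, 23, 19, -3, 6, 20]
  [8, 7, 10, -12, -9, 11]
  [13, 12, 15, -7, 12, 16]
  [19, 21, 17, -10, 4, 13]
Key observation: the optimum is the walk 4->5->1->5, with weight 2 + 6 + 8 = 16.
Optimal value attained by: walk 4->5->1->5.
Answer: (G^⊗3)[4][5] = 16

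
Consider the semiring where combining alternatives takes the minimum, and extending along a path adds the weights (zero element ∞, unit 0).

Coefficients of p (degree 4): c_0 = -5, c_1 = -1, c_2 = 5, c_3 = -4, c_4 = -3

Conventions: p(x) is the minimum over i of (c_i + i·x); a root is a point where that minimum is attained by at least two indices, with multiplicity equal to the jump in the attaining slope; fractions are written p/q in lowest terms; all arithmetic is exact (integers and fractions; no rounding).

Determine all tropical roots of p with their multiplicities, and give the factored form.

hull edge (i=0, c=-5) to (i=3, c=-4): slope 1/3, span 3
hull edge (i=3, c=-4) to (i=4, c=-3): slope 1, span 1
Factored form: p(x) = -3 ⊗ (x ⊕ (-1)) ⊗ (x ⊕ (-1/3)) ⊗ (x ⊕ (-1/3)) ⊗ (x ⊕ (-1/3))
Answer: roots = -1 (mult 1), -1/3 (mult 3)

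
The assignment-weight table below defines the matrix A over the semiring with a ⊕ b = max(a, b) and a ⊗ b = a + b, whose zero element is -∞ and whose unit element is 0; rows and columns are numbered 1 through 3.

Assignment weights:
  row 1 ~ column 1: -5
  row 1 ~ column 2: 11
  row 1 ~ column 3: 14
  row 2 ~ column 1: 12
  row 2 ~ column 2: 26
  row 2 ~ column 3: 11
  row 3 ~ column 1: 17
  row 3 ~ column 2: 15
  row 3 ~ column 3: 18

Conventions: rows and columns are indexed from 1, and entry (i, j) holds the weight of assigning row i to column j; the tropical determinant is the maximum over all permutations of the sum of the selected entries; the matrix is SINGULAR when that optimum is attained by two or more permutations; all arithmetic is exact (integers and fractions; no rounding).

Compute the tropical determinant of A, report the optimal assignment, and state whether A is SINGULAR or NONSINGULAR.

σ = (1, 2, 3): (-5) + 26 + 18 = 39
σ = (1, 3, 2): (-5) + 11 + 15 = 21
σ = (2, 1, 3): 11 + 12 + 18 = 41
σ = (2, 3, 1): 11 + 11 + 17 = 39
σ = (3, 1, 2): 14 + 12 + 15 = 41
σ = (3, 2, 1): 14 + 26 + 17 = 57
Optimal value attained by: σ = (3, 2, 1).
Answer: det⊕(A) = 57; verdict: NONSINGULAR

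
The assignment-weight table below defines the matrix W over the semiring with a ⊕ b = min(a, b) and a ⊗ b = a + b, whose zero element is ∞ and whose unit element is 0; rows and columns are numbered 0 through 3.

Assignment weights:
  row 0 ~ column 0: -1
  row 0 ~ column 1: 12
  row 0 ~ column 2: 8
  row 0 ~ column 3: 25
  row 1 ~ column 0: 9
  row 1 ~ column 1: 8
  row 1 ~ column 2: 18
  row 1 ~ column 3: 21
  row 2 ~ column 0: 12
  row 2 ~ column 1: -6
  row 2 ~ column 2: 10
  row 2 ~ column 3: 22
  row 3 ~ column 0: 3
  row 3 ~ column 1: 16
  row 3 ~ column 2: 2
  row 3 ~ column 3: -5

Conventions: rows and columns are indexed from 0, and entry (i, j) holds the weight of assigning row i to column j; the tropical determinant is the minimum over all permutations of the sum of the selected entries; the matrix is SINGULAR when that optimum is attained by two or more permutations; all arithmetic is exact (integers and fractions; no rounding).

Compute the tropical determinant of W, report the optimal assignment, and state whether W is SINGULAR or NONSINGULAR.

σ = (0, 1, 2, 3): (-1) + 8 + 10 + (-5) = 12
σ = (0, 1, 3, 2): (-1) + 8 + 22 + 2 = 31
σ = (0, 2, 1, 3): (-1) + 18 + (-6) + (-5) = 6
σ = (0, 2, 3, 1): (-1) + 18 + 22 + 16 = 55
σ = (0, 3, 1, 2): (-1) + 21 + (-6) + 2 = 16
σ = (0, 3, 2, 1): (-1) + 21 + 10 + 16 = 46
σ = (1, 0, 2, 3): 12 + 9 + 10 + (-5) = 26
σ = (1, 0, 3, 2): 12 + 9 + 22 + 2 = 45
σ = (1, 2, 0, 3): 12 + 18 + 12 + (-5) = 37
σ = (1, 2, 3, 0): 12 + 18 + 22 + 3 = 55
σ = (1, 3, 0, 2): 12 + 21 + 12 + 2 = 47
σ = (1, 3, 2, 0): 12 + 21 + 10 + 3 = 46
σ = (2, 0, 1, 3): 8 + 9 + (-6) + (-5) = 6
σ = (2, 0, 3, 1): 8 + 9 + 22 + 16 = 55
σ = (2, 1, 0, 3): 8 + 8 + 12 + (-5) = 23
σ = (2, 1, 3, 0): 8 + 8 + 22 + 3 = 41
σ = (2, 3, 0, 1): 8 + 21 + 12 + 16 = 57
σ = (2, 3, 1, 0): 8 + 21 + (-6) + 3 = 26
σ = (3, 0, 1, 2): 25 + 9 + (-6) + 2 = 30
σ = (3, 0, 2, 1): 25 + 9 + 10 + 16 = 60
σ = (3, 1, 0, 2): 25 + 8 + 12 + 2 = 47
σ = (3, 1, 2, 0): 25 + 8 + 10 + 3 = 46
σ = (3, 2, 0, 1): 25 + 18 + 12 + 16 = 71
σ = (3, 2, 1, 0): 25 + 18 + (-6) + 3 = 40
Optimal value attained by: σ = (0, 2, 1, 3).
Answer: det⊕(W) = 6; verdict: SINGULAR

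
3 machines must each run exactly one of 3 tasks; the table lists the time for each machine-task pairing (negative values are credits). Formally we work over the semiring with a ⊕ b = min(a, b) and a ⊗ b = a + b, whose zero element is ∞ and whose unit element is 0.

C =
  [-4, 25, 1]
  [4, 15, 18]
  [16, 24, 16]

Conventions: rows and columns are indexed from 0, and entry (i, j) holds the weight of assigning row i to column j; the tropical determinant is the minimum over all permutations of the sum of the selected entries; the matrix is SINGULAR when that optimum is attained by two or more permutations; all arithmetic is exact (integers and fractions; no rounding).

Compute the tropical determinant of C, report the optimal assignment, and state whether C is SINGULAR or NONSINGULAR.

σ = (0, 1, 2): (-4) + 15 + 16 = 27
σ = (0, 2, 1): (-4) + 18 + 24 = 38
σ = (1, 0, 2): 25 + 4 + 16 = 45
σ = (1, 2, 0): 25 + 18 + 16 = 59
σ = (2, 0, 1): 1 + 4 + 24 = 29
σ = (2, 1, 0): 1 + 15 + 16 = 32
Optimal value attained by: σ = (0, 1, 2).
Answer: det⊕(C) = 27; verdict: NONSINGULAR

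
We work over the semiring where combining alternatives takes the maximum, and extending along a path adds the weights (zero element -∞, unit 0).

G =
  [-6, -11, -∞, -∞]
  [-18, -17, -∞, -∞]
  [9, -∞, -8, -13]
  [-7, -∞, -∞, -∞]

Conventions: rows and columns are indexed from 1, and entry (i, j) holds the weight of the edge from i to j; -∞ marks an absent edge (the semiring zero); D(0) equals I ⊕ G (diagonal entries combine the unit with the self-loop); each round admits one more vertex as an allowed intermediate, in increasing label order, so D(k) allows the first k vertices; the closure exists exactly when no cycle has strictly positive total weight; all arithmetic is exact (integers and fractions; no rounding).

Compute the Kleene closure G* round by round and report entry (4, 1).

D(0):
  [0, -11, -∞, -∞]
  [-18, 0, -∞, -∞]
  [9, -∞, 0, -13]
  [-7, -∞, -∞, 0]
D(1):
  [0, -11, -∞, -∞]
  [-18, 0, -∞, -∞]
  [9, -2, 0, -13]
  [-7, -18, -∞, 0]
D(2):
  [0, -11, -∞, -∞]
  [-18, 0, -∞, -∞]
  [9, -2, 0, -13]
  [-7, -18, -∞, 0]
D(3):
  [0, -11, -∞, -∞]
  [-18, 0, -∞, -∞]
  [9, -2, 0, -13]
  [-7, -18, -∞, 0]
D(4):
  [0, -11, -∞, -∞]
  [-18, 0, -∞, -∞]
  [9, -2, 0, -13]
  [-7, -18, -∞, 0]
Answer: G*[4][1] = -7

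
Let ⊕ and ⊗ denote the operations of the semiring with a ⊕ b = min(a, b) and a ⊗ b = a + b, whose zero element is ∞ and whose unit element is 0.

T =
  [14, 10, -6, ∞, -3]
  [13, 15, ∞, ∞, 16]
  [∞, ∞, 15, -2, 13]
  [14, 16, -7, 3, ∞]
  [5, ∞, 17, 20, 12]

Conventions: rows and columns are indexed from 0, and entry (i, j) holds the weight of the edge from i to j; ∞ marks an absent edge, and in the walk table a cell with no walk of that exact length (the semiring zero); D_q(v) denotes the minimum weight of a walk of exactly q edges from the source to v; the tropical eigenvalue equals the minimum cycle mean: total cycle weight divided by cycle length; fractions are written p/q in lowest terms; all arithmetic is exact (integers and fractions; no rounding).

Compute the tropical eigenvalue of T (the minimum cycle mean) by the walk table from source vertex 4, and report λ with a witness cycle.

q=0: [∞, ∞, ∞, ∞, 0]
q=1: [5, ∞, 17, 20, 12]
q=2: [17, 15, -1, 15, 2]
q=3: [7, 27, 8, -3, 12]
q=4: [11, 13, -10, 0, 4]
q=5: [9, 16, -7, -12, 3]
Optimal cycle mean attained by: cycle 2->3->2, total (-2) + (-7), length 2.
Answer: λ = -9/2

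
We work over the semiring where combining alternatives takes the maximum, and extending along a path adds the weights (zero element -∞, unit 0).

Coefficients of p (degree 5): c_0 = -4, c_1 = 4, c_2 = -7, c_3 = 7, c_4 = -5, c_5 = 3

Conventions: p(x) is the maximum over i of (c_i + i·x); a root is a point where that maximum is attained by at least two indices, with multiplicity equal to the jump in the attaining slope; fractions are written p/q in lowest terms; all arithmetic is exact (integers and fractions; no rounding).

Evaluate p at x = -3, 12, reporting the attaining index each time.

p(-3) = max(-4+0·(-3)=-4, 4+1·(-3)=1, -7+2·(-3)=-13, 7+3·(-3)=-2, -5+4·(-3)=-17, 3+5·(-3)=-12) = 1 (attained by i=1)
p(12) = max(-4+0·12=-4, 4+1·12=16, -7+2·12=17, 7+3·12=43, -5+4·12=43, 3+5·12=63) = 63 (attained by i=5)
Answer: p(-3) = 1; p(12) = 63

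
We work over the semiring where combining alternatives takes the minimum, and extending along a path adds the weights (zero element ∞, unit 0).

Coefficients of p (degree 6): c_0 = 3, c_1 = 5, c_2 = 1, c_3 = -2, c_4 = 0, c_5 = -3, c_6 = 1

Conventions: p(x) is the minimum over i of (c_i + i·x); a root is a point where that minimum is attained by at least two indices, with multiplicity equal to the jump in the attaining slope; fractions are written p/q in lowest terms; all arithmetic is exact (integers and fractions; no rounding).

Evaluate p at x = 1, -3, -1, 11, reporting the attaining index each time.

p(1) = min(3+0·1=3, 5+1·1=6, 1+2·1=3, -2+3·1=1, 0+4·1=4, -3+5·1=2, 1+6·1=7) = 1 (attained by i=3)
p(-3) = min(3+0·(-3)=3, 5+1·(-3)=2, 1+2·(-3)=-5, -2+3·(-3)=-11, 0+4·(-3)=-12, -3+5·(-3)=-18, 1+6·(-3)=-17) = -18 (attained by i=5)
p(-1) = min(3+0·(-1)=3, 5+1·(-1)=4, 1+2·(-1)=-1, -2+3·(-1)=-5, 0+4·(-1)=-4, -3+5·(-1)=-8, 1+6·(-1)=-5) = -8 (attained by i=5)
p(11) = min(3+0·11=3, 5+1·11=16, 1+2·11=23, -2+3·11=31, 0+4·11=44, -3+5·11=52, 1+6·11=67) = 3 (attained by i=0)
Answer: p(1) = 1; p(-3) = -18; p(-1) = -8; p(11) = 3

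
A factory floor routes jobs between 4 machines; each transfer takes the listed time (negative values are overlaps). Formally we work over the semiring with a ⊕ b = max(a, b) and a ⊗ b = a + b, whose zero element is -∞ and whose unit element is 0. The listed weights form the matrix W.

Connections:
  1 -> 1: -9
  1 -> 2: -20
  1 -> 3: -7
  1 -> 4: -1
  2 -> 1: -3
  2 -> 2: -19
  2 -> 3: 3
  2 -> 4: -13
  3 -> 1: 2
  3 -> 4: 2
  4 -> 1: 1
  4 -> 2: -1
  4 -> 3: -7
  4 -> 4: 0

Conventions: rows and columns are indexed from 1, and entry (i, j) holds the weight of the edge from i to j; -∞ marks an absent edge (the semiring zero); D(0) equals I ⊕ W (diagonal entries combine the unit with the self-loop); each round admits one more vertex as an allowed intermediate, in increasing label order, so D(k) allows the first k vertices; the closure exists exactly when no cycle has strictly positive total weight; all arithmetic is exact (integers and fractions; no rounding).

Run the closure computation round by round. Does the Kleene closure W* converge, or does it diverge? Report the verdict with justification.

D(0):
  [0, -20, -7, -1]
  [-3, 0, 3, -13]
  [2, -∞, 0, 2]
  [1, -1, -7, 0]
D(1):
  [0, -20, -7, -1]
  [-3, 0, 3, -4]
  [2, -18, 0, 2]
  [1, -1, -6, 0]
D(2):
  [0, -20, -7, -1]
  [-3, 0, 3, -4]
  [2, -18, 0, 2]
  [1, -1, 2, 0]
Detection: at round 3, diagonal entry (4, 4) turns strictly positive.
Key observation: the cycle 4->2->3->1->4 has total weight (-1) + 3 + 2 + (-1), which is strictly positive.
Answer: DIVERGES — positive cycle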